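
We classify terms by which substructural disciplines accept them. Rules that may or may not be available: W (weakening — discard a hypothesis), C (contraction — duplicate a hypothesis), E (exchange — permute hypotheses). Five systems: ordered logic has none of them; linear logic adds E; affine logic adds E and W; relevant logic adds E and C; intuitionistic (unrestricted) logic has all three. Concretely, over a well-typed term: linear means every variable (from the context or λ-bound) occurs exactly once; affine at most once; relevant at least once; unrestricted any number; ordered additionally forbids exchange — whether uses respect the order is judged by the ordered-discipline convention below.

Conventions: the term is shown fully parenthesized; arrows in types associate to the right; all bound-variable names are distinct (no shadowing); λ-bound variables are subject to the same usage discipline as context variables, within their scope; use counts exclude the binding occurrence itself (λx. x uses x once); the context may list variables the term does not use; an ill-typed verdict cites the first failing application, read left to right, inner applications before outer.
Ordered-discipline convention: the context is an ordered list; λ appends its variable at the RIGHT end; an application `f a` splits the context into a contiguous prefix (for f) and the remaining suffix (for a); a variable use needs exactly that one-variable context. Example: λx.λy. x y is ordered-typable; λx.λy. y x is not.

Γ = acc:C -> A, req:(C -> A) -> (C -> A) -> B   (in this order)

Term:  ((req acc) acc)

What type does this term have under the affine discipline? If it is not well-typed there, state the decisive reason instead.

not well-typed under affine — repeated use of acc ×2
counts: acc: 2, req: 1
order of uses: req, acc, acc
typing: well-typed at B
all disciplines: ordered ✗, linear ✗, affine ✗, relevant ✓, unrestricted ✓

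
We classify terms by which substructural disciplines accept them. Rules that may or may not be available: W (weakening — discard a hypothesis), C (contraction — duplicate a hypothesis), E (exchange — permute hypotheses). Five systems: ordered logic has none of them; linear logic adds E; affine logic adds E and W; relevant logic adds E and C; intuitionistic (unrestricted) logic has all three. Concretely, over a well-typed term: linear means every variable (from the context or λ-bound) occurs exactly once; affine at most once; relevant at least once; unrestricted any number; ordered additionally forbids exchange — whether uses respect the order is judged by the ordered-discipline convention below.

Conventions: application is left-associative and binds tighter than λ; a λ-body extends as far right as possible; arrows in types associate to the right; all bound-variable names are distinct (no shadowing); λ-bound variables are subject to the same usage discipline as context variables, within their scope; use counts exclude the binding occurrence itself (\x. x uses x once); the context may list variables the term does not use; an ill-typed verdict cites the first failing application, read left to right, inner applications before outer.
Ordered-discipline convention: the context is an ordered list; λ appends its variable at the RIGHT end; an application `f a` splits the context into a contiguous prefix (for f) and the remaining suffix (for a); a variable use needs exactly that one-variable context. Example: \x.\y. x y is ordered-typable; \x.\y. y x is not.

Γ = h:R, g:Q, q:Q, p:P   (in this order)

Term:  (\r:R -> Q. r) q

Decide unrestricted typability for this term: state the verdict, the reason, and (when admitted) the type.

no — a type mismatch blocks all five
use counts: h ×0, g ×0, q ×1, p ×0, r (bound) ×1
left-to-right use order: r, q
typing: ill-typed: argument of type Q where R -> Q is required
across the five disciplines: ordered ✗; linear ✗; affine ✗; relevant ✗; unrestricted ✗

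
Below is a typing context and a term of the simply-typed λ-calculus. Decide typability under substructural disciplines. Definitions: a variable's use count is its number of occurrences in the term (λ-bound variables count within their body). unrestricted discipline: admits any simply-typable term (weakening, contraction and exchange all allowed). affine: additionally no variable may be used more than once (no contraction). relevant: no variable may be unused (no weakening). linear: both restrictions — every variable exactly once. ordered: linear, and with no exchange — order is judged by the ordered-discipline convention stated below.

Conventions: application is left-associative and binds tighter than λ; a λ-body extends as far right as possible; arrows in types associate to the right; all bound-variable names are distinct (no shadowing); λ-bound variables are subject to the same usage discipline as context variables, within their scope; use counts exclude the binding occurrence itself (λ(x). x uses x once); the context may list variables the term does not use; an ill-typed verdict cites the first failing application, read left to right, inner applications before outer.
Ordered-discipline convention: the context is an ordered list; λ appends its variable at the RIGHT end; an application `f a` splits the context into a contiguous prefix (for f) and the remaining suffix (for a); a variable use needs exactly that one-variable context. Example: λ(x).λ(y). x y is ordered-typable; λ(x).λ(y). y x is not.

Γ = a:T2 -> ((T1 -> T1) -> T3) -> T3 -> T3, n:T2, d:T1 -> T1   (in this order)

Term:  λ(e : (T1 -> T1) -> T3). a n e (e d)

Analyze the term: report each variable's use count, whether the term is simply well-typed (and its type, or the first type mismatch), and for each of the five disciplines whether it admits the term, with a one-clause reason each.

use counts: a: 1; n: 1; d: 1; e (bound): 2
use order (left to right): a, n, e, e, d
typing: ✓ — ((T1 -> T1) -> T3) -> T3
ordered: ✗, e ×2 used more than once (contraction)
linear: ✗, e ×2 used more than once (contraction)
affine: ✗, e ×2 used more than once (contraction)
relevant: ✓, at least one use each (a, n, d, e)
unrestricted: ✓, typability at ((T1 -> T1) -> T3) -> T3 is all that's needed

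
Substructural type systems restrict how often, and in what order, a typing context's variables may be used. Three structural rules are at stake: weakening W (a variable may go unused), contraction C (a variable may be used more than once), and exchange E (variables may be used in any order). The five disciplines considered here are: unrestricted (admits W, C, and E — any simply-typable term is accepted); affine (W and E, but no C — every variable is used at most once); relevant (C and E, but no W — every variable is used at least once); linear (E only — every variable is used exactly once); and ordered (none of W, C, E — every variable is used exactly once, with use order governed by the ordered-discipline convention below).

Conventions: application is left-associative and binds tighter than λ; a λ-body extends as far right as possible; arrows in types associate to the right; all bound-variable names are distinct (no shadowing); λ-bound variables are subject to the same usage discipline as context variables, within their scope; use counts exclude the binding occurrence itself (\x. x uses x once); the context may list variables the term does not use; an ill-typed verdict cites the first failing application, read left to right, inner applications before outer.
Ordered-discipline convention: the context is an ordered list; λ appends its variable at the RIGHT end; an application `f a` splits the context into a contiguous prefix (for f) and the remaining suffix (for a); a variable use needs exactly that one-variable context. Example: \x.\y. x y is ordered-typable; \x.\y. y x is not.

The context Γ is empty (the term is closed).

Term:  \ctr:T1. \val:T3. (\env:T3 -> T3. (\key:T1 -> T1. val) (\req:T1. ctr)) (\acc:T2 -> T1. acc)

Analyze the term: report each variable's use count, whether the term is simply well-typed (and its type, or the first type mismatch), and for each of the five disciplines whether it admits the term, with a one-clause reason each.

usage: ctr [bound] ×1, val [bound] ×1, env [bound] ×0, key [bound] ×0, req [bound] ×0, acc [bound] ×1
left-to-right use order: val, ctr, acc
typing: ill-typed: a function awaiting T3 -> T3 gets (T2 -> T1) -> T2 -> T1
ordered: ✗ — fails simple typing
linear: ✗ — a type mismatch blocks all five
affine: ✗ — the type mismatch rejects it
relevant: ✗ — not simply typable
unrestricted: ✗ — fails simple typing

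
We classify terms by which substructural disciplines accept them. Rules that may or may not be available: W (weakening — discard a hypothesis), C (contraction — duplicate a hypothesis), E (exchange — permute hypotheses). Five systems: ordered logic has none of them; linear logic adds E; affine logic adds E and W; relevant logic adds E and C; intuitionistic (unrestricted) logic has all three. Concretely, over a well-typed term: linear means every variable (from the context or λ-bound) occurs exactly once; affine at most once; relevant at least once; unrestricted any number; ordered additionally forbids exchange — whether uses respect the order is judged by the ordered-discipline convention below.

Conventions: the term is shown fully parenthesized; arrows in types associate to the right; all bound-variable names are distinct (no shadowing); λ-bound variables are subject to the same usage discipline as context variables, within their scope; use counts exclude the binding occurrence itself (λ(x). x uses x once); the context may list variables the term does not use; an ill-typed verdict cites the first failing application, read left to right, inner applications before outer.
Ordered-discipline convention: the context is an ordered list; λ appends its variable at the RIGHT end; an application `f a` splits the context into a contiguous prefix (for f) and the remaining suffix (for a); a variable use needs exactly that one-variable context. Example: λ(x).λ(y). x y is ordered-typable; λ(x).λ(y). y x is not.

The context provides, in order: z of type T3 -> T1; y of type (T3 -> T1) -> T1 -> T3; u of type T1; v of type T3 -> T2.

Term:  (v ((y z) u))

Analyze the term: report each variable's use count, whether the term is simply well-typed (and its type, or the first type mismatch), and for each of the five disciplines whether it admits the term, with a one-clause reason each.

usage: z ×1; y ×1; u ×1; v ×1
left-to-right use order: v, y, z, u
typing: ✓ — T2
ordered: ✗, needs exchange: uses follow v, y, z, u
linear: ✓, single use per variable (z, y, u, v)
affine: ✓, at most one use each (z, y, u, v)
relevant: ✓, at least one use each (z, y, u, v)
unrestricted: ✓, simply typable at T2; W, C, E all held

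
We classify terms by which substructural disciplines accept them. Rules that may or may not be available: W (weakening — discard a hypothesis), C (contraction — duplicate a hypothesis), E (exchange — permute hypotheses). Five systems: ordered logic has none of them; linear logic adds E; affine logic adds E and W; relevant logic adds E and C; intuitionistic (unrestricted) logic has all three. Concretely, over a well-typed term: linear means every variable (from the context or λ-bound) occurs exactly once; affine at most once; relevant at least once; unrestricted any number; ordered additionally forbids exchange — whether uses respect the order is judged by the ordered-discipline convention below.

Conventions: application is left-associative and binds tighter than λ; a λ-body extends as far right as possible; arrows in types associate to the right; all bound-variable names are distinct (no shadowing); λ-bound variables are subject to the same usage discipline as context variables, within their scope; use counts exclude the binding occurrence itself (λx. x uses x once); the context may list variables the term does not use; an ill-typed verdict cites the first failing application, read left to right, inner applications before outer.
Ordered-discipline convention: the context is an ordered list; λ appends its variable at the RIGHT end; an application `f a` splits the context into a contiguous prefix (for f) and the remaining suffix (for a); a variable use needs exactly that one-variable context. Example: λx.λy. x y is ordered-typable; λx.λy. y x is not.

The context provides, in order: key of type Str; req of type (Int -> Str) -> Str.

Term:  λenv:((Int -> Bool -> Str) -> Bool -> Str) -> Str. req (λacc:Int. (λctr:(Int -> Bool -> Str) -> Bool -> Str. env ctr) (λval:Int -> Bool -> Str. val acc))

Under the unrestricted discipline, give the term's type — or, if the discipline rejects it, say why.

term : (((Int -> Bool -> Str) -> Bool -> Str) -> Str) -> Str
use counts: key ×0, req ×1, env (bound) ×1, acc (bound) ×1, ctr (bound) ×1, val (bound) ×1
left-to-right use order: req, env, ctr, val, acc
typing: well-typed at (((Int -> Bool -> Str) -> Bool -> Str) -> Str) -> Str
all disciplines: ordered ✗; linear ✗; affine ✓; relevant ✗; unrestricted ✓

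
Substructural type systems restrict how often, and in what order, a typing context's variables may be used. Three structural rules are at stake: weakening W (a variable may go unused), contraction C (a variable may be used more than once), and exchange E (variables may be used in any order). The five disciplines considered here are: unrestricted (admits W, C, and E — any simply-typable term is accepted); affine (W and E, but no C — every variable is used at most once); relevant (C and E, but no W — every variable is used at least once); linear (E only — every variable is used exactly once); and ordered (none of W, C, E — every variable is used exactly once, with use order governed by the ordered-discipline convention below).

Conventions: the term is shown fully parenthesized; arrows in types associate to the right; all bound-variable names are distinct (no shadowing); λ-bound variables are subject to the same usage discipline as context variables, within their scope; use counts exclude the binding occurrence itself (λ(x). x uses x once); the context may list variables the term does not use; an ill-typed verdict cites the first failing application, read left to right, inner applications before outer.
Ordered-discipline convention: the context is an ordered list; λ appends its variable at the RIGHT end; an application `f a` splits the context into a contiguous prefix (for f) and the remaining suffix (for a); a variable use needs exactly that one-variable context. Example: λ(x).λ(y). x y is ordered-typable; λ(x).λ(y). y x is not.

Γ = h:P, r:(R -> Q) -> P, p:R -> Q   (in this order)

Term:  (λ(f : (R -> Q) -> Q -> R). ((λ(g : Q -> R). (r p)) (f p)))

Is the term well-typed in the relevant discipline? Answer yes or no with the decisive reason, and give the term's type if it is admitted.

no — unused: h, g — weakening required
use counts: h ×0; r ×1; p ×2; f (bound) ×1; g (bound) ×0
left-to-right use order: r, p, f, p
typing: well-typed — term : ((R -> Q) -> Q -> R) -> P
summary: ordered ✗ · linear ✗ · affine ✗ · relevant ✗ · unrestricted ✓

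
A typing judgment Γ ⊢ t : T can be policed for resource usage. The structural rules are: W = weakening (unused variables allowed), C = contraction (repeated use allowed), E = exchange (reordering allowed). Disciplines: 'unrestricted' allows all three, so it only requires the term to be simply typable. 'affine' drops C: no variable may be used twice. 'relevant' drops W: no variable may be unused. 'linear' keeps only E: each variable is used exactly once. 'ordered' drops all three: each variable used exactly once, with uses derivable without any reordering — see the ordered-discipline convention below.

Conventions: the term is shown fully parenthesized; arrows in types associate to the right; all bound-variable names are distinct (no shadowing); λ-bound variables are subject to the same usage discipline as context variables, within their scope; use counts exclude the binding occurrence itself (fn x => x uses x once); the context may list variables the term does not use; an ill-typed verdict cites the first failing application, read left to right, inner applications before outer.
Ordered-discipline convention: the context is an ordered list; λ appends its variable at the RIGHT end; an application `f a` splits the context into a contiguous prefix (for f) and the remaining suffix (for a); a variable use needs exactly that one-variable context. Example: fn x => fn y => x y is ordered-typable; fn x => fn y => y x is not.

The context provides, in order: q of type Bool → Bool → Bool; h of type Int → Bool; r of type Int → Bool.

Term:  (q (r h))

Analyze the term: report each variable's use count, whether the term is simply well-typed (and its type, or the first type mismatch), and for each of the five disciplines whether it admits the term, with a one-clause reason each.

counts: q: 1; h: 1; r: 1
uses in reading order: q, r, h
typing: ill-typed: an application expects Int but receives Int → Bool
ordered: ✗ — fails simple typing
linear: ✗ — a type mismatch blocks all five
affine: ✗ — the type mismatch rejects it
relevant: ✗ — not simply typable
unrestricted: ✗ — fails simple typing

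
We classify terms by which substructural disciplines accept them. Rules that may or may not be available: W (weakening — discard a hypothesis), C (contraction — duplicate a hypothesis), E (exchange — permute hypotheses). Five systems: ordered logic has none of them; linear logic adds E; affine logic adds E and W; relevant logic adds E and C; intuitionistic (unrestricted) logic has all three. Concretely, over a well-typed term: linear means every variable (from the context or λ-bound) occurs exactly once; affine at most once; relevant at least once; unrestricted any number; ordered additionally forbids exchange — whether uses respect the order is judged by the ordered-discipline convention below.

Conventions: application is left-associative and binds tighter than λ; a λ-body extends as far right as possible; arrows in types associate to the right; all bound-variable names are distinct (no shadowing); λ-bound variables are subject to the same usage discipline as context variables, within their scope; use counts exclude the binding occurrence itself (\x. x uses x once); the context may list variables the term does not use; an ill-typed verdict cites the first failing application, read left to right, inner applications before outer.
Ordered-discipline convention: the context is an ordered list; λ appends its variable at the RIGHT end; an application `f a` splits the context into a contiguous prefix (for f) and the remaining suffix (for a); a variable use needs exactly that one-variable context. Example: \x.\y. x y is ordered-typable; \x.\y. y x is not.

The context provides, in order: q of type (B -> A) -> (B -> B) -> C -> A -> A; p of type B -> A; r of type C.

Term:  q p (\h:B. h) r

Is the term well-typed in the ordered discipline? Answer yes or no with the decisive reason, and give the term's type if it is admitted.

yes — q, p, r, h once each; derivable with no W/C/E; term : A -> A
variable uses: q: 1×, p: 1×, r: 1×, h (bound): 1×
left-to-right use order: q, p, h, r
typing: the term checks, with type A -> A
summary: ordered ✓ · linear ✓ · affine ✓ · relevant ✓ · unrestricted ✓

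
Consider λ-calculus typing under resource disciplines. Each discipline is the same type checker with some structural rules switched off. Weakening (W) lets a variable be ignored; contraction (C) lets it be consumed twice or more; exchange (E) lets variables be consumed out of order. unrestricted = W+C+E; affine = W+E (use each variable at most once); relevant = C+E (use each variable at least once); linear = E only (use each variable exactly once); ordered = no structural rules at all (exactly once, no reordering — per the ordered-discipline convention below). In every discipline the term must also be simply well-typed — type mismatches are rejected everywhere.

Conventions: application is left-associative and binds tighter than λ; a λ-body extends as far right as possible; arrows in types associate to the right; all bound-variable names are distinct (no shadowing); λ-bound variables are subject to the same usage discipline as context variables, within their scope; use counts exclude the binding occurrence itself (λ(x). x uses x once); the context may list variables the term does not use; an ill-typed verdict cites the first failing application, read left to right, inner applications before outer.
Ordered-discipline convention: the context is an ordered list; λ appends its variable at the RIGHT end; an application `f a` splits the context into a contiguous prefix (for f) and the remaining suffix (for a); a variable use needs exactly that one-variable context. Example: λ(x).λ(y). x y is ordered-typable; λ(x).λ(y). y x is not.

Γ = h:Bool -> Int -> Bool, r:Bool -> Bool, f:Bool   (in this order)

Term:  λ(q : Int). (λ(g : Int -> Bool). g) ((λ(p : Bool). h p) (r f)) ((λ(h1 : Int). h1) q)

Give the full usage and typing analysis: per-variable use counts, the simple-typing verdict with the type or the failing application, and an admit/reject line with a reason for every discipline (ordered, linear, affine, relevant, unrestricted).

counts: h ×1, r ×1, f ×1, q (bound) ×1, g (bound) ×1, p (bound) ×1, h1 (bound) ×1
uses in reading order: g, h, p, r, f, h1, q
typing: the term checks, with type Int -> Bool
ordered ✓ (one use each (h, r, f, q, g, p, h1); ordered split holds)
linear ✓ (h, r, f, q, g, p, h1: one use apiece)
affine ✓ (no duplicate uses among h, r, f, q, g, p, h1)
relevant ✓ (every one of h, r, f, q, g, p, h1 appears)
unrestricted ✓ (type-checks (Int -> Bool) and nothing is barred)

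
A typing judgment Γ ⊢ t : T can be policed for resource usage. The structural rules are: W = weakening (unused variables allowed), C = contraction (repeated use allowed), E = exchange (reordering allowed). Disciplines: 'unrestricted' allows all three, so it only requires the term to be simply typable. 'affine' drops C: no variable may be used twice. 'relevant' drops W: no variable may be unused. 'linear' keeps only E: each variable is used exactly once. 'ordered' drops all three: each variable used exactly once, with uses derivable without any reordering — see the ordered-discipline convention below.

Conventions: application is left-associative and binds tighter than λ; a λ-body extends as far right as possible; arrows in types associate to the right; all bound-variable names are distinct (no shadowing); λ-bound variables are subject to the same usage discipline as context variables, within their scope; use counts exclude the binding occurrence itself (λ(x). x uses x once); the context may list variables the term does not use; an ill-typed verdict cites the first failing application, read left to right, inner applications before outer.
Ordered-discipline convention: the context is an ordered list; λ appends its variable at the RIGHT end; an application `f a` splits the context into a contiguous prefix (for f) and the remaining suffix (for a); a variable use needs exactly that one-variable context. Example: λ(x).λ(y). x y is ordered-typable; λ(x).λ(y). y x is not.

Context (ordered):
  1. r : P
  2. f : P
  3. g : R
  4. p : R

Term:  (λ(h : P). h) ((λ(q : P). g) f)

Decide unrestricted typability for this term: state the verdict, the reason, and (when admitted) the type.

no — not simply typable
usage: r: 0×, f: 1×, g: 1×, p: 0×, h (bound): 1×, q (bound): 0×
order of uses: h, g, f
typing: ill-typed: an argument R mismatches the expected P
all disciplines: ordered ✗ | linear ✗ | affine ✗ | relevant ✗ | unrestricted ✗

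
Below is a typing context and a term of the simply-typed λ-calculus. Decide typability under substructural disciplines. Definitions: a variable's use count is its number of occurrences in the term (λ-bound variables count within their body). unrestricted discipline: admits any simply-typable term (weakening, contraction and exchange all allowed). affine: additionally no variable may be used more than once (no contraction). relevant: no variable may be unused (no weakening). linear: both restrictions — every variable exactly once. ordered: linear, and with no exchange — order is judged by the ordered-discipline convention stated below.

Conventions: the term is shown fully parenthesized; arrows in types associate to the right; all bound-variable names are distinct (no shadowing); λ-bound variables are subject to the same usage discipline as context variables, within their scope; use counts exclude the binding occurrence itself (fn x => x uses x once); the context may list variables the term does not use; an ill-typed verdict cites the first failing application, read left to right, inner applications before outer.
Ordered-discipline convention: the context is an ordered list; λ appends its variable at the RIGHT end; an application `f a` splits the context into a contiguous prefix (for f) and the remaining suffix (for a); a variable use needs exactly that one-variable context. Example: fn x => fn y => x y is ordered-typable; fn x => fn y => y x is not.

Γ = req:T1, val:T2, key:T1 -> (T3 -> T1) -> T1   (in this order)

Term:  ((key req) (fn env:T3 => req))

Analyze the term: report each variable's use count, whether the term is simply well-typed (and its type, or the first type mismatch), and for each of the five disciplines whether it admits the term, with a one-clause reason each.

counts: req: 2, val: 0, key: 1, env (λ-bound): 0
left-to-right use order: key, req, req
typing: the term checks, with type T1
ordered ✗ (needs contraction — req ×2; unused: val, env — weakening required)
linear ✗ (needs contraction — req ×2; unused: val, env — weakening required)
affine ✗ (needs contraction — req ×2)
relevant ✗ (unused: val, env — weakening required)
unrestricted ✓ (typability at T1 is all that's needed)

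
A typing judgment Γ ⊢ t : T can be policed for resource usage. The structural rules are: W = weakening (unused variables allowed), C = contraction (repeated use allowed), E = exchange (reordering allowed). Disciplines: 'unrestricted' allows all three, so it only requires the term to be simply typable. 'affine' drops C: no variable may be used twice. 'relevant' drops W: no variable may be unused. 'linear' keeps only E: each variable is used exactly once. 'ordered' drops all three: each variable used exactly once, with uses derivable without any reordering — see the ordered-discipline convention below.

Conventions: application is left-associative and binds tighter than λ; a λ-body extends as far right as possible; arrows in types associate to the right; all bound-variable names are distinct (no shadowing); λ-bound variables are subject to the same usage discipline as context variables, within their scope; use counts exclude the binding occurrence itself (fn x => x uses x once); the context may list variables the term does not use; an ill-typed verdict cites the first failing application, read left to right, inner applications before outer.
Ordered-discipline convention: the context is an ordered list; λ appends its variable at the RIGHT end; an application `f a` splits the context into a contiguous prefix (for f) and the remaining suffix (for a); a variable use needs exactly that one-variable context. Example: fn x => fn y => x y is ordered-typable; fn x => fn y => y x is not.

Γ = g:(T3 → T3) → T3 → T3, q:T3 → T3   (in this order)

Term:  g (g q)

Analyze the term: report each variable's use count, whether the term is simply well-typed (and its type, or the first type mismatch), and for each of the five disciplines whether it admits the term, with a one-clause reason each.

use counts: g: 2; q: 1
order of uses: g, g, q
typing: well-typed at T3 → T3
ordered ✗ (needs contraction — g ×2)
linear ✗ (needs contraction — g ×2)
affine ✗ (needs contraction — g ×2)
relevant ✓ (g, q: all used, weakening unneeded)
unrestricted ✓ (typability at T3 → T3 is all that's needed)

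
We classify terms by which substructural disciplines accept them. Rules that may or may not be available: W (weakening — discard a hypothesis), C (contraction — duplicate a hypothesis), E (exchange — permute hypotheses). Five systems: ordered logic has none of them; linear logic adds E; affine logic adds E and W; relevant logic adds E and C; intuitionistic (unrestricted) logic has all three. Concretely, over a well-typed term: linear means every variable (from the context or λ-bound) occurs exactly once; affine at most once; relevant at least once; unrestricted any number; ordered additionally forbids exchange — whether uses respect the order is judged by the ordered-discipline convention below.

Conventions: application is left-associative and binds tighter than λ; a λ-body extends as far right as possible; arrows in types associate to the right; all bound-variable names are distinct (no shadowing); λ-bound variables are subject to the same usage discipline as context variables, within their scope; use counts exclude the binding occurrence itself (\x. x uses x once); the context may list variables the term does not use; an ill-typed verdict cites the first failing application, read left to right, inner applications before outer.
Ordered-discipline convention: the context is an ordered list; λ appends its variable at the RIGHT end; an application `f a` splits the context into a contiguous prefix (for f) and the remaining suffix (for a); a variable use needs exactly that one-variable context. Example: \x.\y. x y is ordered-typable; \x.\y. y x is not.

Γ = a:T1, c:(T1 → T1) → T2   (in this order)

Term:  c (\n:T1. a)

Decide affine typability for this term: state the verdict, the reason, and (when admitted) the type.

yes — no duplicate uses among a, c, n; term : T2
usage: a ×1, c ×1, n (λ-bound) ×0
order of uses: c, a
typing: well-typed — term : T2
across the five disciplines: ordered ✗, linear ✗, affine ✓, relevant ✗, unrestricted ✓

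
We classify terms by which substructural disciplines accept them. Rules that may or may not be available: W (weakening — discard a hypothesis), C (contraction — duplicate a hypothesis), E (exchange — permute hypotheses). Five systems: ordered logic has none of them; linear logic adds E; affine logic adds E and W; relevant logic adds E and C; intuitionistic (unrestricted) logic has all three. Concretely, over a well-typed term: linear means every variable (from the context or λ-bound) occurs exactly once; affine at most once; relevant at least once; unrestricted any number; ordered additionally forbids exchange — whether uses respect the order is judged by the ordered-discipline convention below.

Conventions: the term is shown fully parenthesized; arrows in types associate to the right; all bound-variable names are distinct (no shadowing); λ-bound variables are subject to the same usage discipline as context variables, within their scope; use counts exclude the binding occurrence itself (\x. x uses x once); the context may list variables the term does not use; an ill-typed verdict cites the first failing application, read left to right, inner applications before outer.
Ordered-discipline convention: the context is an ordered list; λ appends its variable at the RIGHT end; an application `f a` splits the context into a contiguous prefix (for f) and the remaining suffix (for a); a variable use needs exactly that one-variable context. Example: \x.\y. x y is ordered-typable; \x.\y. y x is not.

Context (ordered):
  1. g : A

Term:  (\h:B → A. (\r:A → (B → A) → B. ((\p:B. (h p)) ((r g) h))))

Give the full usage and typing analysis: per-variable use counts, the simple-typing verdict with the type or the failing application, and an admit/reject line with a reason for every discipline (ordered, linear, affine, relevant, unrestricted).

usage: g=1, h [bound]=2, r [bound]=1, p [bound]=1
uses in reading order: h, p, r, g, h
typing: well-typed — term : (B → A) → (A → (B → A) → B) → A
ordered: ✗ — h ×2 used more than once (contraction)
linear: ✗ — h ×2 used more than once (contraction)
affine: ✗ — h ×2 used more than once (contraction)
relevant: ✓ — at least one use each (g, h, r, p)
unrestricted: ✓ — type-checks ((B → A) → (A → (B → A) → B) → A) and nothing is barred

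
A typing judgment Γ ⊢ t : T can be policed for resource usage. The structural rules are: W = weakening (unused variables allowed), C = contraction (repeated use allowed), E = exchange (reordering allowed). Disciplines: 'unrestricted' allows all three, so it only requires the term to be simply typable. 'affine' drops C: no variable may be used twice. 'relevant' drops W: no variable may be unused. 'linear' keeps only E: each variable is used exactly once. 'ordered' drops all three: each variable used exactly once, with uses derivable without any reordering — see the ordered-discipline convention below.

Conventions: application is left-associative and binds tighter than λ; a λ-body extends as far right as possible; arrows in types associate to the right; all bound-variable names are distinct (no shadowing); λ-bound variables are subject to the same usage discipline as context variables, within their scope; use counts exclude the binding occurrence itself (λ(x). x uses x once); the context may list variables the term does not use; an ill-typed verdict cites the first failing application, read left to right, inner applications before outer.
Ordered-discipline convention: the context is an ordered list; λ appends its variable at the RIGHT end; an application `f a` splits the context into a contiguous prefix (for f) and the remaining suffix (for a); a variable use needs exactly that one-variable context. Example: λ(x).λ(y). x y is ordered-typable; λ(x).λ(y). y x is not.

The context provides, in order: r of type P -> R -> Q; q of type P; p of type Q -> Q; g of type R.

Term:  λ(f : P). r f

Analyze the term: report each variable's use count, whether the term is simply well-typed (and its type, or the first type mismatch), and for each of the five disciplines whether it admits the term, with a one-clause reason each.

use counts: r=1; q=0; p=0; g=0; f [bound]=1
left-to-right use order: r, f
typing: well-typed — term : P -> R -> Q
ordered ✗ (q, p, g left unused)
linear ✗ (q, p, g left unused)
affine ✓ (none of r, q, p, g, f used more than once)
relevant ✗ (q, p, g left unused)
unrestricted ✓ (type-checks (P -> R -> Q) and nothing is barred)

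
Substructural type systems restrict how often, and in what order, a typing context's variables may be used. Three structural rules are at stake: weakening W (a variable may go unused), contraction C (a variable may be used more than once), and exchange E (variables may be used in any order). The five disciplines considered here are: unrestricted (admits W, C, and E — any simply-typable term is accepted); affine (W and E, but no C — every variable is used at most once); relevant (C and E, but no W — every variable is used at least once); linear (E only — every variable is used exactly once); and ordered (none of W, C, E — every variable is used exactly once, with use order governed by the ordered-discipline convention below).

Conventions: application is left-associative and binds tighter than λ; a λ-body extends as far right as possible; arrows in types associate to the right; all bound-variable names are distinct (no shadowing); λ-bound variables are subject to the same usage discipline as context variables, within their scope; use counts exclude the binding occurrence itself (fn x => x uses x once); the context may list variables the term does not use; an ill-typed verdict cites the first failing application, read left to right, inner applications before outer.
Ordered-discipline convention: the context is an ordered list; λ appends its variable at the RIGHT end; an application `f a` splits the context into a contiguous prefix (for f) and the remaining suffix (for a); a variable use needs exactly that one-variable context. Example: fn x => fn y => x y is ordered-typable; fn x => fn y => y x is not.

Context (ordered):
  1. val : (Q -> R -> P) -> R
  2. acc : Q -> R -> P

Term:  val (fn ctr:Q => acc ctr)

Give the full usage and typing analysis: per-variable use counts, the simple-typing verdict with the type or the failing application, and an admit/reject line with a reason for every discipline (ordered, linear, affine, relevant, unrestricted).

use counts: val ×1; acc ×1; ctr (bound) ×1
order of uses: val, acc, ctr
typing: well-typed — term : R
ordered: ✓ — one use each (val, acc, ctr); ordered split holds
linear: ✓ — exactly-once usage across val, acc, ctr
affine: ✓ — at most one use each (val, acc, ctr)
relevant: ✓ — none of val, acc, ctr goes unused
unrestricted: ✓ — type-checks (R) and nothing is barred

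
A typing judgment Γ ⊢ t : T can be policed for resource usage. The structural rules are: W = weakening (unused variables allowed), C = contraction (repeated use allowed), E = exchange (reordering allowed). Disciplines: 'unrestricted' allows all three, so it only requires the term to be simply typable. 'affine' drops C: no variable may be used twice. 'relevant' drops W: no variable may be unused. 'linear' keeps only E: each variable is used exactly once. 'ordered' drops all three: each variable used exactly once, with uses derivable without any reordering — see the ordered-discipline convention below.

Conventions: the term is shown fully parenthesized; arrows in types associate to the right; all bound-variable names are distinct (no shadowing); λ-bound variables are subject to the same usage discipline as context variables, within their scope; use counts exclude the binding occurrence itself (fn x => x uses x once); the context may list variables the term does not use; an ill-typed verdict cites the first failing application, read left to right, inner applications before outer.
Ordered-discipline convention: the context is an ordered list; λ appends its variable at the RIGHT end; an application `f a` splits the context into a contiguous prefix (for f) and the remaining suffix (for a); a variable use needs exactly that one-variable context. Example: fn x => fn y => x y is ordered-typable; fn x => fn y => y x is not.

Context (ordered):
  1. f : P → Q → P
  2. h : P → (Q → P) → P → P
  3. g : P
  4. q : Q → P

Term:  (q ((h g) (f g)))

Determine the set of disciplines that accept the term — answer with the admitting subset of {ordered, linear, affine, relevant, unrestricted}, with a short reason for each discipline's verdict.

accepted by: none
use counts: f=1; h=1; g=2; q=1
uses in reading order: q, h, g, f, g
typing: ill-typed: an application expects Q but receives P → P
ordered: ✗ — not simply typable
linear: ✗ — fails simple typing
affine: ✗ — a type mismatch blocks all five
relevant: ✗ — the type mismatch rejects it
unrestricted: ✗ — not simply typable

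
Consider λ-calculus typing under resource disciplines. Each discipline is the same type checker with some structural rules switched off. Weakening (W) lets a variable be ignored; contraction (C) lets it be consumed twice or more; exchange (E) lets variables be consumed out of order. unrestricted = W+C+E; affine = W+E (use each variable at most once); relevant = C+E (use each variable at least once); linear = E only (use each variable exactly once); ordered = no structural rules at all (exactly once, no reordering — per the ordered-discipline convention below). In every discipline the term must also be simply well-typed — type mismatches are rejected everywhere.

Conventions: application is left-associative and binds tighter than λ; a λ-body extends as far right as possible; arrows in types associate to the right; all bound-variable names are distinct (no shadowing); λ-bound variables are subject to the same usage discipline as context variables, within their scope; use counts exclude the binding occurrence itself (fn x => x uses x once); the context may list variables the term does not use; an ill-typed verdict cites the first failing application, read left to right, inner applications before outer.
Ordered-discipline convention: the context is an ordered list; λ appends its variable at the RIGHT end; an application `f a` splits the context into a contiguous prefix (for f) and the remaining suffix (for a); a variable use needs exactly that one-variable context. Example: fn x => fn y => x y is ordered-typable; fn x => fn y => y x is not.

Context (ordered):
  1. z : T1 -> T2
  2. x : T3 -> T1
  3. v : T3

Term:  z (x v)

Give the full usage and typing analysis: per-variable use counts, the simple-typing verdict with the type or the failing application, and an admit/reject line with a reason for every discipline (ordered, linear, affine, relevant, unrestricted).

variable uses: z: 1×; x: 1×; v: 1×
use order (left to right): z, x, v
typing: well-typed at T2
ordered: ✓ — z, x, v once each; derivable with no W/C/E
linear: ✓ — single use per variable (z, x, v)
affine: ✓ — none of z, x, v used more than once
relevant: ✓ — none of z, x, v goes unused
unrestricted: ✓ — well-typed at T2; no restrictions here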